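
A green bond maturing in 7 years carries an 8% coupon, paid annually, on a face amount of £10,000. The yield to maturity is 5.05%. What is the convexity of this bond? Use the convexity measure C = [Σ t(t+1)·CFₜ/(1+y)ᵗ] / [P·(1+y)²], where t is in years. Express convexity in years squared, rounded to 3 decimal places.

38.669

With y = 0.0505:
  t   CF        PV=CF/(1+0.0505)^t    t·PV        t(t+1)·PV
  1       800.00       761.5421       761.5421       1,523.0842
  2       800.00       724.9330     1,449.8660       4,349.5980
  3       800.00       690.0838     2,070.2513       8,281.0053
  4       800.00       656.9098     2,627.6393      13,138.1966
  5       800.00       625.3306     3,126.6532      18,759.9190
  6       800.00       595.2695     3,571.6171      25,001.3199
  7    10,800.00     7,649.8225    53,548.7575     428,390.0600
  Σ                 11,703.8914    67,156.3266     499,443.1830
P = 11,703.8914.
Convexity = Σ t(t+1)·PV / [P·(1+y)²] = 499,443.1830 / (11,703.8914 × 1.103550) = 38.66907.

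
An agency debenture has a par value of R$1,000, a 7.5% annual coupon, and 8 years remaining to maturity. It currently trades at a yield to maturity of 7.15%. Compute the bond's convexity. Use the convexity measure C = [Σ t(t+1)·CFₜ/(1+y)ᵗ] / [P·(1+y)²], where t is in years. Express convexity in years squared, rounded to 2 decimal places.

45.40

With y = 0.0715:
  t   CF        PV=CF/(1+0.0715)^t    t·PV        t(t+1)·PV
  1        75.00        69.9953        69.9953         139.9907
  2        75.00        65.3246       130.6492         391.9477
  3        75.00        60.9656       182.8968         731.5870
  4        75.00        56.8974       227.5897       1,137.9484
  5        75.00        53.1007       265.5036       1,593.0215
  6        75.00        49.5574       297.3442       2,081.4094
  7        75.00        46.2505       323.7532       2,590.0256
  8     1,075.00       618.6871     4,949.4968      44,545.4712
  Σ                  1,020.7786     6,447.2288      53,211.4015
P = 1,020.7786.
Convexity = Σ t(t+1)·PV / [P·(1+y)²] = 53,211.4015 / (1,020.7786 × 1.148112) = 45.40344.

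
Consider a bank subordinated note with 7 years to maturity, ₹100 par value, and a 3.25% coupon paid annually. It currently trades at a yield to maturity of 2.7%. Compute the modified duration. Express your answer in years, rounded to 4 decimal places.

6.2173 years

Periodic yield y = 0.027. First find Macaulay duration:
  t   CF        PV=CF/(1+0.027)^t    t·PV
  1         3.25         3.1646         3.1646
  2         3.25         3.0814         6.1627
  3         3.25         3.0004         9.0011
  4         3.25         2.9215        11.6859
  5         3.25         2.8447        14.2233
  6         3.25         2.7699        16.6193
  7       103.25        85.6835       599.7842
  Σ                    103.4657       660.6410
P = 103.4657; Macaulay duration = 660.6410 / 103.4657 = 6.38512 years.
Modified duration = D_Mac / (1 + y) = 6.38512 / 1.027 = 6.21725 years.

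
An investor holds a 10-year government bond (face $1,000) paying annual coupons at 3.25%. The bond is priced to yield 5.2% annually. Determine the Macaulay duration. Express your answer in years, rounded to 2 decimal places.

Periodic yield y = 0.052. Discount each cash flow and weight by its year:
  t   CF        PV=CF/(1+0.052)^t    t·PV
  1        32.50        30.8935        30.8935
  2        32.50        29.3665        58.7330
  3        32.50        27.9149        83.7447
  4        32.50        26.5351       106.1403
  5        32.50        25.2235       126.1173
  6        32.50        23.9767       143.8600
  7        32.50        22.7915       159.5406
  8        32.50        21.6649       173.3195
  9        32.50        20.5940       185.3464
  10    1,032.50       621.9173     6,219.1733
  Σ                    850.8780     7,286.8687
Price P = Σ PV = 850.8780.
Macaulay duration = Σ(t·PV) / P = 7,286.8687 / 850.8780 = 8.56394 years.

8.56 years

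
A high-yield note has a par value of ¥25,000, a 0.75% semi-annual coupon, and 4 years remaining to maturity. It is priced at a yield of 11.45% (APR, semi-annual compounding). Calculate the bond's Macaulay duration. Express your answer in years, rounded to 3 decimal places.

Periodic yield y = 0.05725. Discount each cash flow and weight by its period:
  t   CF        PV=CF/(1+0.05725)^t    t·PV
  1        93.75        88.6734        88.6734
  2        93.75        83.8718       167.7436
  3        93.75        79.3301       237.9904
  4        93.75        75.0344       300.1377
  5        93.75        70.9713       354.8565
  6        93.75        67.1282       402.7693
  7        93.75        63.4932       444.4526
  8    25,093.75    16,074.7422   128,597.9375
  Σ                 16,603.2447   130,594.5611
Price P = Σ PV = 16,603.2447.
Macaulay duration = Σ(t·PV) / P = 130,594.5611 / 16,603.2447 = 7.86560 half-year periods.
In years: 7.86560 / 2 = 3.93280 years.

3.933 years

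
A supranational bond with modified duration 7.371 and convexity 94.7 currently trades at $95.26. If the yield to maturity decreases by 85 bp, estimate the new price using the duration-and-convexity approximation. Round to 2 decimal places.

Duration effect: -D_mod·Δy = -7.371 × (-0.0085) = +0.0626535
Convexity effect: ½·C·(Δy)² = 0.5 × 94.7 × (-0.0085)² = +0.0034210375
ΔP/P ≈ +0.0626535 + 0.0034210375 = +0.0660745375
New price ≈ 95.26 × (1 + 0.0660745375) = 101.55426044225.

$101.55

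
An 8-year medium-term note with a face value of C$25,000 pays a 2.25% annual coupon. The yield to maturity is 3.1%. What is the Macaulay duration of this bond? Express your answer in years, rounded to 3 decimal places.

Periodic yield y = 0.031. Discount each cash flow and weight by its year:
  t   CF        PV=CF/(1+0.031)^t    t·PV
  1       562.50       545.5868       545.5868
  2       562.50       529.1822     1,058.3643
  3       562.50       513.2708     1,539.8123
  4       562.50       497.8378     1,991.3512
  5       562.50       482.8689     2,414.3443
  6       562.50       468.3500     2,810.1001
  7       562.50       454.2677     3,179.8740
  8    25,562.50    20,023.2239   160,185.7910
  Σ                 23,514.5880   173,725.2240
Price P = Σ PV = 23,514.5880.
Macaulay duration = Σ(t·PV) / P = 173,725.2240 / 23,514.5880 = 7.38798 years.

7.388 years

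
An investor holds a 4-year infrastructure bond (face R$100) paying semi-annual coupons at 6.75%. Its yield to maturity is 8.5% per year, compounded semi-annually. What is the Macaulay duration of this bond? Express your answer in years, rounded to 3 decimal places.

Periodic yield y = 0.0425. Discount each cash flow and weight by its period:
  t   CF        PV=CF/(1+0.0425)^t    t·PV
  1        3.375         3.2374         3.2374
  2        3.375         3.1054         6.2109
  3        3.375         2.9788         8.9365
  4        3.375         2.8574        11.4296
  5        3.375         2.7409        13.7045
  6        3.375         2.6292        15.7750
  7        3.375         2.5220        17.6538
  8      103.375        74.0981       592.7847
  Σ                     94.1692       669.7324
Price P = Σ PV = 94.1692.
Macaulay duration = Σ(t·PV) / P = 669.7324 / 94.1692 = 7.11201 half-year periods.
In years: 7.11201 / 2 = 3.55601 years.

3.556 years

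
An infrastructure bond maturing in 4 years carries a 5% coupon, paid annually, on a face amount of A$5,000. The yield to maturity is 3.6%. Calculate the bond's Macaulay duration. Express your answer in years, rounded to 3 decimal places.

3.731 years

Periodic yield y = 0.036. Discount each cash flow and weight by its year:
  t   CF        PV=CF/(1+0.036)^t    t·PV
  1       250.00       241.3127       241.3127
  2       250.00       232.9274       465.8547
  3       250.00       224.8334       674.5001
  4     5,250.00     4,557.4329    18,229.7315
  Σ                  5,256.5063    19,611.3991
Price P = Σ PV = 5,256.5063.
Macaulay duration = Σ(t·PV) / P = 19,611.3991 / 5,256.5063 = 3.73088 years.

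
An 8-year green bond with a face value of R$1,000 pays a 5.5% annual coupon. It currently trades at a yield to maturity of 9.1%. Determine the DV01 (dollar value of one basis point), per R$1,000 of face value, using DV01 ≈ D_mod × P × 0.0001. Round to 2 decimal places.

R$0.48

Periodic yield y = 0.091.
  t   CF        PV=CF/(1+0.091)^t    t·PV
  1        55.00        50.4125        50.4125
  2        55.00        46.2076        92.4152
  3        55.00        42.3534       127.0602
  4        55.00        38.8207       155.2829
  5        55.00        35.5827       177.9135
  6        55.00        32.6148       195.6886
  7        55.00        29.8944       209.2606
  8     1,055.00       525.5989     4,204.7913
  Σ                    801.4849     5,212.8247
P = 801.4849; D_Mac = 6.50396 yrs; D_mod = 5.96147 yrs.
DV01 ≈ 5.96147 × 801.4849 × 0.0001 = 0.477802.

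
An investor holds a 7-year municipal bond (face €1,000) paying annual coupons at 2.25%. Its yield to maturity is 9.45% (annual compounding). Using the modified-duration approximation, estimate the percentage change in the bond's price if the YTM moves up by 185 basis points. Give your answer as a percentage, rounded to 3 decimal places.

Periodic yield y = 0.0945. Modified duration first:
  t   CF        PV=CF/(1+0.0945)^t    t·PV
  1        22.50        20.5573        20.5573
  2        22.50        18.7824        37.5648
  3        22.50        17.1607        51.4821
  4        22.50        15.6790        62.7162
  5        22.50        14.3253        71.6265
  6        22.50        13.0884        78.5306
  7     1,022.50       543.4417     3,804.0919
  Σ                    643.0349     4,126.5694
P = 643.0349; D_Mac = 6.41733 yrs; D_mod = 6.41733/(1+0.0945) = 5.86326 yrs.
ΔP/P ≈ -D_mod · Δy = -5.86326 × (+0.0185) = -0.108470 = -10.8470%.

-10.847%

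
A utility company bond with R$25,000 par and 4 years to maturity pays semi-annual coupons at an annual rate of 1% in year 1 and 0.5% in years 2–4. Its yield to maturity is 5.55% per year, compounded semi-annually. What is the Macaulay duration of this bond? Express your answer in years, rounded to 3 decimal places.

3.942 years

Periodic yield y = 0.02775. Discount each cash flow and weight by its period:
  t   CF        PV=CF/(1+0.02775)^t    t·PV
  1       125.00       121.6249       121.6249
  2       125.00       118.3409       236.6819
  3        62.50        57.5728       172.7185
  4        62.50        56.0183       224.0733
  5        62.50        54.5058       272.5289
  6        62.50        53.0341       318.2045
  7        62.50        51.6021       361.2149
  8    25,062.50    20,133.7423   161,069.9387
  Σ                 20,646.4413   162,776.9856
Price P = Σ PV = 20,646.4413.
Macaulay duration = Σ(t·PV) / P = 162,776.9856 / 20,646.4413 = 7.88402 half-year periods.
In years: 7.88402 / 2 = 3.94201 years.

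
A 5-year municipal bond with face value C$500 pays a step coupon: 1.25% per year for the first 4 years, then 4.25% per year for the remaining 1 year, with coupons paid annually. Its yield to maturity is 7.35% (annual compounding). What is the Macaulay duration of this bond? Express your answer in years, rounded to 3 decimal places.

4.859 years

Periodic yield y = 0.0735. Discount each cash flow and weight by its year:
  t   CF        PV=CF/(1+0.0735)^t    t·PV
  1         6.25         5.8221         5.8221
  2         6.25         5.4235        10.8469
  3         6.25         5.0521        15.1564
  4         6.25         4.7062        18.8249
  5       521.25       365.6250     1,828.1248
  Σ                    386.6288     1,878.7750
Price P = Σ PV = 386.6288.
Macaulay duration = Σ(t·PV) / P = 1,878.7750 / 386.6288 = 4.85938 years.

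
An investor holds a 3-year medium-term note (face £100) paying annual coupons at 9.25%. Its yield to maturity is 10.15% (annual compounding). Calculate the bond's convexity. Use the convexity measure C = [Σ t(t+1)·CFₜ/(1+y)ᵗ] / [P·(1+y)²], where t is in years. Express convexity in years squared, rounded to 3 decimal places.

8.797

With y = 0.1015:
  t   CF        PV=CF/(1+0.1015)^t    t·PV        t(t+1)·PV
  1         9.25         8.3976         8.3976          16.7953
  2         9.25         7.6238        15.2476          45.7429
  3       109.25        81.7463       245.2388         980.9552
  Σ                     97.7677       268.8841       1,043.4934
P = 97.7677.
Convexity = Σ t(t+1)·PV / [P·(1+y)²] = 1,043.4934 / (97.7677 × 1.213302) = 8.79681.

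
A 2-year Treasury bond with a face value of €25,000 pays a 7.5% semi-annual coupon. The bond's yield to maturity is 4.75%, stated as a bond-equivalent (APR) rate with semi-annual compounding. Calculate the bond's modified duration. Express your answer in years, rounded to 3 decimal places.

Periodic yield y = 0.02375. First find Macaulay duration:
  t   CF        PV=CF/(1+0.02375)^t    t·PV
  1       937.50       915.7509       915.7509
  2       937.50       894.5064     1,789.0128
  3       937.50       873.7547     2,621.2641
  4    25,937.50    23,613.0700    94,452.2801
  Σ                 26,297.0820    99,778.3079
P = 26,297.0820; Macaulay duration = 99,778.3079 / 26,297.0820 = 3.79427 half-year periods = 1.89714 years.
Modified duration = D_Mac / (1 + y) = 1.89714 / 1.02375 = 1.85312 years.

1.853 years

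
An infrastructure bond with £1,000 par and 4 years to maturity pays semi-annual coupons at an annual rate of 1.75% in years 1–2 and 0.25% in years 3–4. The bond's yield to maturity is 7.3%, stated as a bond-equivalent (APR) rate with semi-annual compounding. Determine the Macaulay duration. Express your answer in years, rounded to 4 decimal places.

3.8832 years

Periodic yield y = 0.0365. Discount each cash flow and weight by its period:
  t   CF        PV=CF/(1+0.0365)^t    t·PV
  1         8.75         8.4419         8.4419
  2         8.75         8.1446        16.2892
  3         8.75         7.8578        23.5734
  4         8.75         7.5811        30.3243
  5         1.25         1.0449         5.2244
  6         1.25         1.0081         6.0485
  7         1.25         0.9726         6.8081
  8     1,001.25       751.6023     6,012.8181
  Σ                    786.6531     6,109.5277
Price P = Σ PV = 786.6531.
Macaulay duration = Σ(t·PV) / P = 6,109.5277 / 786.6531 = 7.76648 half-year periods.
In years: 7.76648 / 2 = 3.88324 years.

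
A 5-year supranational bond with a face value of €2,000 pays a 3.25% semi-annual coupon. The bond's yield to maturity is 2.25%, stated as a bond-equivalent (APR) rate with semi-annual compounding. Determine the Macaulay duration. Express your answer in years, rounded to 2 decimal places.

Periodic yield y = 0.01125. Discount each cash flow and weight by its period:
  t   CF        PV=CF/(1+0.01125)^t    t·PV
  1        32.50        32.1384        32.1384
  2        32.50        31.7809        63.5618
  3        32.50        31.4273        94.2820
  4        32.50        31.0777       124.3109
  5        32.50        30.7320       153.6600
  6        32.50        30.3901       182.3406
  7        32.50        30.0520       210.3641
  8        32.50        29.7177       237.7415
  9        32.50        29.3871       264.4838
  10    2,032.50     1,817.3778    18,173.7776
  Σ                  2,094.0811    19,536.6608
Price P = Σ PV = 2,094.0811.
Macaulay duration = Σ(t·PV) / P = 19,536.6608 / 2,094.0811 = 9.32947 half-year periods.
In years: 9.32947 / 2 = 4.66473 years.

4.66 years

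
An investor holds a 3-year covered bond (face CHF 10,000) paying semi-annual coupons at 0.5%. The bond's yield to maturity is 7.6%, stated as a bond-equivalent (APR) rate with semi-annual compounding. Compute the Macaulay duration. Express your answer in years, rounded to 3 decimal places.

2.979 years

Periodic yield y = 0.038. Discount each cash flow and weight by its period:
  t   CF        PV=CF/(1+0.038)^t    t·PV
  1        25.00        24.0848        24.0848
  2        25.00        23.2031        46.4061
  3        25.00        22.3536        67.0609
  4        25.00        21.5353        86.1411
  5        25.00        20.7469       103.7345
  6    10,025.00     8,014.9397    48,089.6383
  Σ                  8,126.8634    48,417.0657
Price P = Σ PV = 8,126.8634.
Macaulay duration = Σ(t·PV) / P = 48,417.0657 / 8,126.8634 = 5.95766 half-year periods.
In years: 5.95766 / 2 = 2.97883 years.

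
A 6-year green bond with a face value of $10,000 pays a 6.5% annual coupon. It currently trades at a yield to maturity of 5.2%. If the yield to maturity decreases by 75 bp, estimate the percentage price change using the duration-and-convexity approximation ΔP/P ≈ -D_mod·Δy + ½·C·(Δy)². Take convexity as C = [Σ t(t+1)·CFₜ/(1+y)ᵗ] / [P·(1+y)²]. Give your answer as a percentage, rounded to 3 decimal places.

+3.784%

With y = 0.052:
  t   CF        PV=CF/(1+0.052)^t    t·PV        t(t+1)·PV
  1       650.00       617.8707       617.8707       1,235.7414
  2       650.00       587.3296     1,174.6592       3,523.9775
  3       650.00       558.2981     1,674.8943       6,699.5770
  4       650.00       530.7016     2,122.8064      10,614.0320
  5       650.00       504.4692     2,522.3460      15,134.0761
  6    10,650.00     7,856.9713    47,141.8280     329,992.7962
  Σ                 10,655.6405    55,254.4046     367,200.2002
P = 10,655.6405; D_Mac = 5.18546 yrs; D_mod = 4.92915 yrs; C = 31.13808.
Duration effect: -4.92915 × (-0.0075) = +0.036969
Convexity effect: 0.5 × 31.13808 × (-0.0075)² = +0.0008758
ΔP/P ≈ +0.036969 + 0.0008758 = +0.037844 = +3.7844%.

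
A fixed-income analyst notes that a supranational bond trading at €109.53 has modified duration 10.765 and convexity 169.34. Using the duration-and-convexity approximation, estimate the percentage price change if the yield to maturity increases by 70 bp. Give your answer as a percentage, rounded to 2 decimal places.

Duration effect: -D_mod·Δy = -10.765 × (+0.007) = -0.075355
Convexity effect: ½·C·(Δy)² = 0.5 × 169.34 × (0.007)² = +0.00414883
ΔP/P ≈ -0.075355 + 0.00414883 = -0.07120617
= -7.120617%.

-7.12%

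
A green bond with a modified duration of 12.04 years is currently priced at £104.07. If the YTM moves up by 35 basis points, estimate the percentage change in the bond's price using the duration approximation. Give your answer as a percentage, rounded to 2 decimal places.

Duration approximation: ΔP/P ≈ -D_mod · Δy = -12.04 × (+0.0035) = -0.042140.
As a percentage: -4.2140%.

-4.21%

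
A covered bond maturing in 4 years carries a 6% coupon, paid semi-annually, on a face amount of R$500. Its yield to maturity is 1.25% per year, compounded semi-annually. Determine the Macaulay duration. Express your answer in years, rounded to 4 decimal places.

3.6520 years

Periodic yield y = 0.00625. Discount each cash flow and weight by its period:
  t   CF        PV=CF/(1+0.00625)^t    t·PV
  1        15.00        14.9068        14.9068
  2        15.00        14.8142        29.6285
  3        15.00        14.7222        44.1667
  4        15.00        14.6308        58.5231
  5        15.00        14.5399        72.6996
  6        15.00        14.4496        86.6976
  7        15.00        14.3599       100.5190
  8       515.00       489.9594     3,919.6751
  Σ                    592.3828     4,326.8164
Price P = Σ PV = 592.3828.
Macaulay duration = Σ(t·PV) / P = 4,326.8164 / 592.3828 = 7.30409 half-year periods.
In years: 7.30409 / 2 = 3.65204 years.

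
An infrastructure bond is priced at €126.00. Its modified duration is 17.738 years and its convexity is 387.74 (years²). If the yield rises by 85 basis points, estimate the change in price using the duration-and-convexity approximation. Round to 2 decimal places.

-€17.23

Duration effect: -D_mod·Δy = -17.738 × (+0.0085) = -0.150773
Convexity effect: ½·C·(Δy)² = 0.5 × 387.74 × (0.0085)² = +0.0140071075
ΔP/P ≈ -0.150773 + 0.0140071075 = -0.1367658925
ΔP ≈ 126.00 × (-0.1367658925) = -17.232502455.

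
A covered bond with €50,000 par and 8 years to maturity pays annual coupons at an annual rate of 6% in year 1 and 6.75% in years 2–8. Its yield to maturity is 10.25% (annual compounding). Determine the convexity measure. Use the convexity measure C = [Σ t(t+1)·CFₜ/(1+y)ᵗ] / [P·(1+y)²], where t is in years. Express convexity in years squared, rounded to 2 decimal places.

With y = 0.1025:
  t   CF        PV=CF/(1+0.1025)^t    t·PV        t(t+1)·PV
  1     3,000.00     2,721.0884     2,721.0884       5,442.1769
  2     3,375.00     2,776.6209     5,553.2417      16,659.7251
  3     3,375.00     2,518.4770     7,555.4309      30,221.7236
  4     3,375.00     2,284.3328     9,137.3314      45,686.6569
  5     3,375.00     2,071.9572    10,359.7862      62,158.7169
  6     3,375.00     1,879.3263    11,275.9577      78,931.7040
  7     3,375.00     1,704.6043    11,932.2304      95,457.8431
  8    53,375.00    24,451.7025   195,613.6199   1,760,522.5790
  Σ                 40,408.1094   254,148.6866   2,095,081.1256
P = 40,408.1094.
Convexity = Σ t(t+1)·PV / [P·(1+y)²] = 2,095,081.1256 / (40,408.1094 × 1.215506) = 42.65551.

42.66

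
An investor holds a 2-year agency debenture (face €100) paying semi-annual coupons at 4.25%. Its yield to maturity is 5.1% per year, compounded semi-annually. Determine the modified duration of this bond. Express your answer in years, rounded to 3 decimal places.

Periodic yield y = 0.0255. First find Macaulay duration:
  t   CF        PV=CF/(1+0.0255)^t    t·PV
  1        2.125         2.0722         2.0722
  2        2.125         2.0206         4.0413
  3        2.125         1.9704         5.9112
  4      102.125        92.3399       369.3596
  Σ                     98.4031       381.3842
P = 98.4031; Macaulay duration = 381.3842 / 98.4031 = 3.87573 half-year periods = 1.93787 years.
Modified duration = D_Mac / (1 + y) = 1.93787 / 1.0255 = 1.88968 years.

1.890 years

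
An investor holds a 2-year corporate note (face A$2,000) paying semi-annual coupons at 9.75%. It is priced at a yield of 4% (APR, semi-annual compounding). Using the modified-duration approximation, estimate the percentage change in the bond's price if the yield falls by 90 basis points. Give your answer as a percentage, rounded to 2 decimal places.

Periodic yield y = 0.02. Modified duration first:
  t   CF        PV=CF/(1+0.02)^t    t·PV
  1        97.50        95.5882        95.5882
  2        97.50        93.7140       187.4279
  3        97.50        91.8764       275.6293
  4     2,097.50     1,937.7658     7,751.0631
  Σ                  2,218.9444     8,309.7086
P = 2,218.9444; D_Mac = 3.74489 half-year periods = 1.87245 yrs; D_mod = 1.87245/(1+0.02) = 1.83573 yrs.
ΔP/P ≈ -D_mod · Δy = -1.83573 × (-0.009) = +0.016522 = +1.6522%.

+1.65%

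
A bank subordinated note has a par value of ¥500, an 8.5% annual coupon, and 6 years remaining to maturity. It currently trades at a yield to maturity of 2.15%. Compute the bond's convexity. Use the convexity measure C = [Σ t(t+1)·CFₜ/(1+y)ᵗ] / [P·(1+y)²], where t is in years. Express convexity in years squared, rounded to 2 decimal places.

32.26

With y = 0.0215:
  t   CF        PV=CF/(1+0.0215)^t    t·PV        t(t+1)·PV
  1        42.50        41.6055        41.6055          83.2110
  2        42.50        40.7298        81.4596         244.3787
  3        42.50        39.8725       119.6176         478.4704
  4        42.50        39.0333       156.1333         780.6663
  5        42.50        38.2118       191.0588       1,146.3529
  6       542.50       477.4958     2,864.9745      20,054.8218
  Σ                    676.9486     3,454.8493      22,787.9011
P = 676.9486.
Convexity = Σ t(t+1)·PV / [P·(1+y)²] = 22,787.9011 / (676.9486 × 1.043462) = 32.26056.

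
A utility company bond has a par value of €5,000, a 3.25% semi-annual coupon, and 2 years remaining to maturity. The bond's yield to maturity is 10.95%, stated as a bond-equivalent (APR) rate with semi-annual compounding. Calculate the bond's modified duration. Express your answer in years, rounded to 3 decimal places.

1.847 years

Periodic yield y = 0.05475. First find Macaulay duration:
  t   CF        PV=CF/(1+0.05475)^t    t·PV
  1        81.25        77.0325        77.0325
  2        81.25        73.0339       146.0677
  3        81.25        69.2428       207.7285
  4     5,081.25     4,105.5602    16,422.2409
  Σ                  4,324.8694    16,853.0696
P = 4,324.8694; Macaulay duration = 16,853.0696 / 4,324.8694 = 3.89678 half-year periods = 1.94839 years.
Modified duration = D_Mac / (1 + y) = 1.94839 / 1.05475 = 1.84725 years.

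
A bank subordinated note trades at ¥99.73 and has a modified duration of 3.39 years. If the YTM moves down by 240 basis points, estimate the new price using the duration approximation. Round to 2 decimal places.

¥107.84

Duration approximation: ΔP/P ≈ -D_mod · Δy = -3.39 × (-0.024) = +0.081360.
New price ≈ 99.73 × (1 + 0.081360) = 107.8440328.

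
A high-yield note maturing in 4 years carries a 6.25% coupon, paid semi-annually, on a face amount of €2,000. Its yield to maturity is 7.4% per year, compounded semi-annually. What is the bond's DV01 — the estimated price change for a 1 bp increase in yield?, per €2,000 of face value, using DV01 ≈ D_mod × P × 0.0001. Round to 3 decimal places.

Periodic yield y = 0.037.
  t   CF        PV=CF/(1+0.037)^t    t·PV
  1        62.50        60.2700        60.2700
  2        62.50        58.1196       116.2392
  3        62.50        56.0459       168.1377
  4        62.50        54.0462       216.1847
  5        62.50        52.1178       260.5891
  6        62.50        50.2583       301.5496
  7        62.50        48.4651       339.2554
  8     2,062.50     1,542.2824    12,338.2593
  Σ                  1,921.6052    13,800.4849
P = 1,921.6052; D_Mac = 7.18175 half-year periods = 3.59087 yrs; D_mod = 3.46275 yrs.
DV01 ≈ 3.46275 × 1,921.6052 × 0.0001 = 0.665404.

€0.665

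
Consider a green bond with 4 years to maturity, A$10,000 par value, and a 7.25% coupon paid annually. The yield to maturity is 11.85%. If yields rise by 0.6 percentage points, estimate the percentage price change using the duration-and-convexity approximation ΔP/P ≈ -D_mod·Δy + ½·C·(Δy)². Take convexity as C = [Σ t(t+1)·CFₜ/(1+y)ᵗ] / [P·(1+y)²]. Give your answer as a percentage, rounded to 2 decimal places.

With y = 0.1185:
  t   CF        PV=CF/(1+0.1185)^t    t·PV        t(t+1)·PV
  1       725.00       648.1895       648.1895       1,296.3791
  2       725.00       579.5168     1,159.0336       3,477.1008
  3       725.00       518.1196     1,554.3589       6,217.4355
  4    10,725.00     6,852.5679    27,410.2716     137,051.3579
  Σ                  8,598.3939    30,771.8536     148,042.2732
P = 8,598.3939; D_Mac = 3.57879 yrs; D_mod = 3.19963 yrs; C = 13.76247.
Duration effect: -3.19963 × (+0.006) = -0.019198
Convexity effect: 0.5 × 13.76247 × (0.006)² = +0.0002477
ΔP/P ≈ -0.019198 + 0.0002477 = -0.018950 = -1.8950%.

-1.90%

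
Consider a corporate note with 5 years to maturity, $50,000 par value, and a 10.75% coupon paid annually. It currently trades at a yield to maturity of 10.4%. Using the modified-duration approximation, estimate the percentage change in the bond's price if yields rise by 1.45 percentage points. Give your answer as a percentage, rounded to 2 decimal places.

-5.42%

Periodic yield y = 0.104. Modified duration first:
  t   CF        PV=CF/(1+0.104)^t    t·PV
  1     5,375.00     4,868.6594     4,868.6594
  2     5,375.00     4,410.0176     8,820.0352
  3     5,375.00     3,994.5812    11,983.7435
  4     5,375.00     3,618.2800    14,473.1201
  5    55,375.00    33,765.1258   168,825.6291
  Σ                 50,656.6640   208,971.1872
P = 50,656.6640; D_Mac = 4.12525 yrs; D_mod = 4.12525/(1+0.104) = 3.73664 yrs.
ΔP/P ≈ -D_mod · Δy = -3.73664 × (+0.0145) = -0.054181 = -5.4181%.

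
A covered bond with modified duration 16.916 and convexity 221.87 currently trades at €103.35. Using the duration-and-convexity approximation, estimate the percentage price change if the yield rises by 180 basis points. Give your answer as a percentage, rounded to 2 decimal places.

Duration effect: -D_mod·Δy = -16.916 × (+0.018) = -0.304488
Convexity effect: ½·C·(Δy)² = 0.5 × 221.87 × (0.018)² = +0.03594294
ΔP/P ≈ -0.304488 + 0.03594294 = -0.26854506
= -26.854506%.

-26.85%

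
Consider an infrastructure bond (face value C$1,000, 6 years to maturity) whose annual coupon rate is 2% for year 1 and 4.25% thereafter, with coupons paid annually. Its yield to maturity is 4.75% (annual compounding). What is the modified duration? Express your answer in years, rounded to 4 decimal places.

Periodic yield y = 0.0475. First find Macaulay duration:
  t   CF        PV=CF/(1+0.0475)^t    t·PV
  1        20.00        19.0931        19.0931
  2        42.50        38.7330        77.4660
  3        42.50        36.9766       110.9298
  4        42.50        35.2998       141.1994
  5        42.50        33.6991       168.4957
  6     1,042.50       789.1360     4,734.8162
  Σ                    952.9377     5,252.0001
P = 952.9377; Macaulay duration = 5,252.0001 / 952.9377 = 5.51138 years.
Modified duration = D_Mac / (1 + y) = 5.51138 / 1.0475 = 5.26146 years.

5.2615 years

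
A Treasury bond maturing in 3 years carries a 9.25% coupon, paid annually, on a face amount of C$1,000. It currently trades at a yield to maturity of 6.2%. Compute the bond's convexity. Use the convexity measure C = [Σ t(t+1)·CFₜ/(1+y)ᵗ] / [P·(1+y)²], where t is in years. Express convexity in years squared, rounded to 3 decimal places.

With y = 0.062:
  t   CF        PV=CF/(1+0.062)^t    t·PV        t(t+1)·PV
  1        92.50        87.0998        87.0998         174.1996
  2        92.50        82.0149       164.0298         492.0893
  3     1,092.50       912.1114     2,736.3343      10,945.3371
  Σ                  1,081.2261     2,987.4639      11,611.6260
P = 1,081.2261.
Convexity = Σ t(t+1)·PV / [P·(1+y)²] = 11,611.6260 / (1,081.2261 × 1.127844) = 9.52198.

9.522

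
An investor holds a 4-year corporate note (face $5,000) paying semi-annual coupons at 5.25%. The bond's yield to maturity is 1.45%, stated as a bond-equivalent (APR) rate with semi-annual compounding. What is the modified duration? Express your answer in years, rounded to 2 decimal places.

Periodic yield y = 0.00725. First find Macaulay duration:
  t   CF        PV=CF/(1+0.00725)^t    t·PV
  1       131.25       130.3053       130.3053
  2       131.25       129.3674       258.7347
  3       131.25       128.4362       385.3086
  4       131.25       127.5118       510.0470
  5       131.25       126.5939       632.9697
  6       131.25       125.6827       754.0965
  7       131.25       124.7781       873.4467
  8     5,131.25     4,843.1171    38,744.9365
  Σ                  5,735.7925    42,289.8450
P = 5,735.7925; Macaulay duration = 42,289.8450 / 5,735.7925 = 7.37297 half-year periods = 3.68649 years.
Modified duration = D_Mac / (1 + y) = 3.68649 / 1.00725 = 3.65995 years.

3.66 years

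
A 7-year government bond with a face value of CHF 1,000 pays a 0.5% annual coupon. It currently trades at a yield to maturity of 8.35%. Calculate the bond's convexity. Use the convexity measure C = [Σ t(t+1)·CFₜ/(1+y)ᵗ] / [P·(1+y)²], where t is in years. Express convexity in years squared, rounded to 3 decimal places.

With y = 0.0835:
  t   CF        PV=CF/(1+0.0835)^t    t·PV        t(t+1)·PV
  1         5.00         4.6147         4.6147           9.2293
  2         5.00         4.2590         8.5181          25.5543
  3         5.00         3.9308        11.7925          47.1699
  4         5.00         3.6279        14.5116          72.5578
  5         5.00         3.3483        16.7415         100.4492
  6         5.00         3.0903        18.5416         129.7914
  7     1,005.00       573.2759     4,012.9310      32,103.4480
  Σ                    596.1469     4,087.6510      32,488.1999
P = 596.1469.
Convexity = Σ t(t+1)·PV / [P·(1+y)²] = 32,488.1999 / (596.1469 × 1.173972) = 46.42101.

46.421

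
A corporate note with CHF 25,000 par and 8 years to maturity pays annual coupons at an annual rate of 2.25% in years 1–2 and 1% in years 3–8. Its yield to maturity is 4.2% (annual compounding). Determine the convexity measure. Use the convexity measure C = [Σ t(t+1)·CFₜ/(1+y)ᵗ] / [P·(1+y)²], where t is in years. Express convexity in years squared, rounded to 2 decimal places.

61.14

With y = 0.042:
  t   CF        PV=CF/(1+0.042)^t    t·PV        t(t+1)·PV
  1       562.50       539.8273       539.8273       1,079.6545
  2       562.50       518.0684     1,036.1368       3,108.4103
  3       250.00       220.9718       662.9154       2,651.6616
  4       250.00       212.0651       848.2603       4,241.3013
  5       250.00       203.5173     1,017.5867       6,105.5201
  6       250.00       195.3141     1,171.8849       8,203.1941
  7       250.00       187.4416     1,312.0912      10,496.7294
  8    25,250.00    18,168.5233   145,348.1866   1,308,133.6793
  Σ                 20,245.7289   151,936.8890   1,344,020.1507
P = 20,245.7289.
Convexity = Σ t(t+1)·PV / [P·(1+y)²] = 1,344,020.1507 / (20,245.7289 × 1.085764) = 61.14162.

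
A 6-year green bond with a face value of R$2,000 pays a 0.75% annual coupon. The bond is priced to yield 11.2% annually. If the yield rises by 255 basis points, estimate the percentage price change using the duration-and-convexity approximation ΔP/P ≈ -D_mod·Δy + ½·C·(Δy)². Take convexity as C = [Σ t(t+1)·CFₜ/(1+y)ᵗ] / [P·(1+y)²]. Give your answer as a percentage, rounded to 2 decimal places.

-12.33%

With y = 0.112:
  t   CF        PV=CF/(1+0.112)^t    t·PV        t(t+1)·PV
  1        15.00        13.4892        13.4892          26.9784
  2        15.00        12.1306        24.2612          72.7835
  3        15.00        10.9088        32.7264         130.9056
  4        15.00         9.8101        39.2403         196.2014
  5        15.00         8.8220        44.1100         264.6602
  6     2,015.00     1,065.7279     6,394.3673      44,760.5709
  Σ                  1,120.8885     6,548.1944      45,452.1000
P = 1,120.8885; D_Mac = 5.84197 yrs; D_mod = 5.25357 yrs; C = 32.79306.
Duration effect: -5.25357 × (+0.0255) = -0.133966
Convexity effect: 0.5 × 32.79306 × (0.0255)² = +0.0106618
ΔP/P ≈ -0.133966 + 0.0106618 = -0.123304 = -12.3304%.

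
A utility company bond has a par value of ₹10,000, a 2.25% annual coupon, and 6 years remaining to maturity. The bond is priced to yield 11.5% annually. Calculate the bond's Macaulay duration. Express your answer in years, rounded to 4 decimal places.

5.5700 years

Periodic yield y = 0.115. Discount each cash flow and weight by its year:
  t   CF        PV=CF/(1+0.115)^t    t·PV
  1       225.00       201.7937       201.7937
  2       225.00       180.9809       361.9618
  3       225.00       162.3147       486.9442
  4       225.00       145.5737       582.2950
  5       225.00       130.5594       652.7971
  6    10,225.00     5,321.2555    31,927.5330
  Σ                  6,142.4780    34,213.3248
Price P = Σ PV = 6,142.4780.
Macaulay duration = Σ(t·PV) / P = 34,213.3248 / 6,142.4780 = 5.56995 years.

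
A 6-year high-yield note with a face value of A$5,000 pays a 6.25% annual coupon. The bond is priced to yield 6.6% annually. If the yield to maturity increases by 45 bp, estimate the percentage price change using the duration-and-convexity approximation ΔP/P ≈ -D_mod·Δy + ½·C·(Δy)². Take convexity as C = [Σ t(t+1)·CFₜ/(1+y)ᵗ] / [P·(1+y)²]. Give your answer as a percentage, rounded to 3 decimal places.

-2.154%

With y = 0.066:
  t   CF        PV=CF/(1+0.066)^t    t·PV        t(t+1)·PV
  1       312.50       293.1520       293.1520         586.3039
  2       312.50       275.0018       550.0037       1,650.0111
  3       312.50       257.9755       773.9264       3,095.7056
  4       312.50       242.0033       968.0130       4,840.0651
  5       312.50       227.0199     1,135.0997       6,810.5981
  6     5,312.50     3,620.3930    21,722.3579     152,056.5054
  Σ                  4,915.5455    25,442.5527     169,039.1892
P = 4,915.5455; D_Mac = 5.17594 yrs; D_mod = 4.85548 yrs; C = 30.26225.
Duration effect: -4.85548 × (+0.0045) = -0.021850
Convexity effect: 0.5 × 30.26225 × (0.0045)² = +0.0003064
ΔP/P ≈ -0.021850 + 0.0003064 = -0.021543 = -2.1543%.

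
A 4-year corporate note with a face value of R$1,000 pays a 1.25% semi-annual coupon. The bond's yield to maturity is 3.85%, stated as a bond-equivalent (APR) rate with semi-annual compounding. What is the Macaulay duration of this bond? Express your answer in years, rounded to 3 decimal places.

3.909 years

Periodic yield y = 0.01925. Discount each cash flow and weight by its period:
  t   CF        PV=CF/(1+0.01925)^t    t·PV
  1         6.25         6.1320         6.1320
  2         6.25         6.0161        12.0323
  3         6.25         5.9025        17.7076
  4         6.25         5.7910        23.1642
  5         6.25         5.6817        28.4084
  6         6.25         5.5744        33.4462
  7         6.25         5.4691        38.2836
  8     1,006.25       863.8934     6,911.1468
  Σ                    904.4602     7,070.3211
Price P = Σ PV = 904.4602.
Macaulay duration = Σ(t·PV) / P = 7,070.3211 / 904.4602 = 7.81717 half-year periods.
In years: 7.81717 / 2 = 3.90859 years.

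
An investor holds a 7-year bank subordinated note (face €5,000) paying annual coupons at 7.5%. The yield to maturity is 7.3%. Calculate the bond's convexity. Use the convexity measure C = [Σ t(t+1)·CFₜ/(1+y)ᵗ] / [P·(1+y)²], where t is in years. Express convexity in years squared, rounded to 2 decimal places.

36.78

With y = 0.073:
  t   CF        PV=CF/(1+0.073)^t    t·PV        t(t+1)·PV
  1       375.00       349.4874       349.4874         698.9748
  2       375.00       325.7105       651.4211       1,954.2633
  3       375.00       303.5513       910.6539       3,642.6156
  4       375.00       282.8996     1,131.5985       5,657.9926
  5       375.00       263.6530     1,318.2648       7,909.5889
  6       375.00       245.7157     1,474.2943      10,320.0601
  7     5,375.00     3,282.3162    22,976.2133     183,809.7066
  Σ                  5,053.3338    28,811.9334     213,993.2020
P = 5,053.3338.
Convexity = Σ t(t+1)·PV / [P·(1+y)²] = 213,993.2020 / (5,053.3338 × 1.151329) = 36.78092.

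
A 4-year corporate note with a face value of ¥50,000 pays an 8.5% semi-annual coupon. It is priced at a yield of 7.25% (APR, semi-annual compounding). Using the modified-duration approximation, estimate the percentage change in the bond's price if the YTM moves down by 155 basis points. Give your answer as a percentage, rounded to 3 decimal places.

Periodic yield y = 0.03625. Modified duration first:
  t   CF        PV=CF/(1+0.03625)^t    t·PV
  1     2,125.00     2,050.6634     2,050.6634
  2     2,125.00     1,978.9273     3,957.8547
  3     2,125.00     1,909.7007     5,729.1021
  4     2,125.00     1,842.8957     7,371.5829
  5     2,125.00     1,778.4277     8,892.1386
  6     2,125.00     1,716.2149    10,297.2895
  7     2,125.00     1,656.1785    11,593.2492
  8    52,125.00    39,203.9403   313,631.5226
  Σ                 52,136.9486   363,523.4029
P = 52,136.9486; D_Mac = 6.97247 half-year periods = 3.48624 yrs; D_mod = 3.48624/(1+0.03625) = 3.36428 yrs.
ΔP/P ≈ -D_mod · Δy = -3.36428 × (-0.0155) = +0.052146 = +5.2146%.

+5.215%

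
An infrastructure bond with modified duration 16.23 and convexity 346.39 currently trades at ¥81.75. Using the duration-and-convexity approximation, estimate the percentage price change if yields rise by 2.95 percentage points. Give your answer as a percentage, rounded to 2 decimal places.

Duration effect: -D_mod·Δy = -16.23 × (+0.0295) = -0.478785
Convexity effect: ½·C·(Δy)² = 0.5 × 346.39 × (0.0295)² = +0.15072294875
ΔP/P ≈ -0.478785 + 0.15072294875 = -0.32806205125
= -32.806205125%.

-32.81%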